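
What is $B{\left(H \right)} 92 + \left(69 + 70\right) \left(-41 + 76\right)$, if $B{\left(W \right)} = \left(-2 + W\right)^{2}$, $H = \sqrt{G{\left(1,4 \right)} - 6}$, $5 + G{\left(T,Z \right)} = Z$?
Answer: $4589 - 368 i \sqrt{7} \approx 4589.0 - 973.64 i$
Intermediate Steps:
$G{\left(T,Z \right)} = -5 + Z$
$H = i \sqrt{7}$ ($H = \sqrt{\left(-5 + 4\right) - 6} = \sqrt{-1 - 6} = \sqrt{-7} = i \sqrt{7} \approx 2.6458 i$)
$B{\left(H \right)} 92 + \left(69 + 70\right) \left(-41 + 76\right) = \left(-2 + i \sqrt{7}\right)^{2} \cdot 92 + \left(69 + 70\right) \left(-41 + 76\right) = 92 \left(-2 + i \sqrt{7}\right)^{2} + 139 \cdot 35 = 92 \left(-2 + i \sqrt{7}\right)^{2} + 4865 = 4865 + 92 \left(-2 + i \sqrt{7}\right)^{2}$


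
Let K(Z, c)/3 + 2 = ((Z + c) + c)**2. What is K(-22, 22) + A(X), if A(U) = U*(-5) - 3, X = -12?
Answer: 1503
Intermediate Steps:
A(U) = -3 - 5*U (A(U) = -5*U - 3 = -3 - 5*U)
K(Z, c) = -6 + 3*(Z + 2*c)**2 (K(Z, c) = -6 + 3*((Z + c) + c)**2 = -6 + 3*(Z + 2*c)**2)
K(-22, 22) + A(X) = (-6 + 3*(-22 + 2*22)**2) + (-3 - 5*(-12)) = (-6 + 3*(-22 + 44)**2) + (-3 + 60) = (-6 + 3*22**2) + 57 = (-6 + 3*484) + 57 = (-6 + 1452) + 57 = 1446 + 57 = 1503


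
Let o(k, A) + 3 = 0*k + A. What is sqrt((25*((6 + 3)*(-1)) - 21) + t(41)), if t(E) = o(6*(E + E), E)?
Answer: 4*I*sqrt(13) ≈ 14.422*I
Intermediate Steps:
o(k, A) = -3 + A (o(k, A) = -3 + (0*k + A) = -3 + (0 + A) = -3 + A)
t(E) = -3 + E
sqrt((25*((6 + 3)*(-1)) - 21) + t(41)) = sqrt((25*((6 + 3)*(-1)) - 21) + (-3 + 41)) = sqrt((25*(9*(-1)) - 21) + 38) = sqrt((25*(-9) - 21) + 38) = sqrt((-225 - 21) + 38) = sqrt(-246 + 38) = sqrt(-208) = 4*I*sqrt(13)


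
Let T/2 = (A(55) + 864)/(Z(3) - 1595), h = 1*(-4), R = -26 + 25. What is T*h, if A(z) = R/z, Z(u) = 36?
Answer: 380152/85745 ≈ 4.4335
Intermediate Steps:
R = -1
h = -4
A(z) = -1/z
T = -95038/85745 (T = 2*((-1/55 + 864)/(36 - 1595)) = 2*((-1*1/55 + 864)/(-1559)) = 2*((-1/55 + 864)*(-1/1559)) = 2*((47519/55)*(-1/1559)) = 2*(-47519/85745) = -95038/85745 ≈ -1.1084)
T*h = -95038/85745*(-4) = 380152/85745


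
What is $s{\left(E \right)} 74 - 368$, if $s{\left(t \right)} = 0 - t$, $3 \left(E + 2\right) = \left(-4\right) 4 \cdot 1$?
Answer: $\frac{524}{3} \approx 174.67$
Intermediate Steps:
$E = - \frac{22}{3}$ ($E = -2 + \frac{\left(-4\right) 4 \cdot 1}{3} = -2 + \frac{\left(-16\right) 1}{3} = -2 + \frac{1}{3} \left(-16\right) = -2 - \frac{16}{3} = - \frac{22}{3} \approx -7.3333$)
$s{\left(t \right)} = - t$
$s{\left(E \right)} 74 - 368 = \left(-1\right) \left(- \frac{22}{3}\right) 74 - 368 = \frac{22}{3} \cdot 74 - 368 = \frac{1628}{3} - 368 = \frac{524}{3}$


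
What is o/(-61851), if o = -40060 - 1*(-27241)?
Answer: 4273/20617 ≈ 0.20726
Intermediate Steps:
o = -12819 (o = -40060 + 27241 = -12819)
o/(-61851) = -12819/(-61851) = -12819*(-1/61851) = 4273/20617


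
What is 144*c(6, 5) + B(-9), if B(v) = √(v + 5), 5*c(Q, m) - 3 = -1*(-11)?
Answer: 2016/5 + 2*I ≈ 403.2 + 2.0*I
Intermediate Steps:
c(Q, m) = 14/5 (c(Q, m) = ⅗ + (-1*(-11))/5 = ⅗ + (⅕)*11 = ⅗ + 11/5 = 14/5)
B(v) = √(5 + v)
144*c(6, 5) + B(-9) = 144*(14/5) + √(5 - 9) = 2016/5 + √(-4) = 2016/5 + 2*I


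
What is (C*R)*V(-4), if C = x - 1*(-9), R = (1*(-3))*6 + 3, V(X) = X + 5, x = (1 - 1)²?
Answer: -135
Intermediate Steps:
x = 0 (x = 0² = 0)
V(X) = 5 + X
R = -15 (R = -3*6 + 3 = -18 + 3 = -15)
C = 9 (C = 0 - 1*(-9) = 0 + 9 = 9)
(C*R)*V(-4) = (9*(-15))*(5 - 4) = -135*1 = -135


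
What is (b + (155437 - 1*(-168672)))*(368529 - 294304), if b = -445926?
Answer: -9041866825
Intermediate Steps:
(b + (155437 - 1*(-168672)))*(368529 - 294304) = (-445926 + (155437 - 1*(-168672)))*(368529 - 294304) = (-445926 + (155437 + 168672))*74225 = (-445926 + 324109)*74225 = -121817*74225 = -9041866825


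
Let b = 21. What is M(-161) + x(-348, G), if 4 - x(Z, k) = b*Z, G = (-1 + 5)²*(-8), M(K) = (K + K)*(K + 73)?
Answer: 35648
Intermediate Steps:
M(K) = 2*K*(73 + K) (M(K) = (2*K)*(73 + K) = 2*K*(73 + K))
G = -128 (G = 4²*(-8) = 16*(-8) = -128)
x(Z, k) = 4 - 21*Z
M(-161) + x(-348, G) = 2*(-161)*(73 - 161) + (4 - 21*(-348)) = 2*(-161)*(-88) + (4 + 7308) = 28336 + 7312 = 35648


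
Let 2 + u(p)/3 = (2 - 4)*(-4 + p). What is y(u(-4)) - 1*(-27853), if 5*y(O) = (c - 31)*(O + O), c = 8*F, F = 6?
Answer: 140693/5 ≈ 28139.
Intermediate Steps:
c = 48 (c = 8*6 = 48)
u(p) = 18 - 6*p (u(p) = -6 + 3*((2 - 4)*(-4 + p)) = -6 + 3*(-2*(-4 + p)) = -6 + 3*(8 - 2*p) = -6 + (24 - 6*p) = 18 - 6*p)
y(O) = 34*O/5 (y(O) = ((48 - 31)*(O + O))/5 = (17*(2*O))/5 = (34*O)/5 = 34*O/5)
y(u(-4)) - 1*(-27853) = 34*(18 - 6*(-4))/5 - 1*(-27853) = 34*(18 + 24)/5 + 27853 = (34/5)*42 + 27853 = 1428/5 + 27853 = 140693/5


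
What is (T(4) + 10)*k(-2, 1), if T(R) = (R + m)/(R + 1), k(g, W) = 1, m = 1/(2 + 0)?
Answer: 109/10 ≈ 10.900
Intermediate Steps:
m = 1/2 ≈ 0.50000
T(R) = (1/2 + R)/(1 + R) (T(R) = (R + 1/2)/(R + 1) = (1/2 + R)/(1 + R))
(T(4) + 10)*k(-2, 1) = ((1/2 + 4)/(1 + 4) + 10)*1 = ((9/2)/5 + 10)*1 = ((1/5)*(9/2) + 10)*1 = (9/10 + 10)*1 = (109/10)*1 = 109/10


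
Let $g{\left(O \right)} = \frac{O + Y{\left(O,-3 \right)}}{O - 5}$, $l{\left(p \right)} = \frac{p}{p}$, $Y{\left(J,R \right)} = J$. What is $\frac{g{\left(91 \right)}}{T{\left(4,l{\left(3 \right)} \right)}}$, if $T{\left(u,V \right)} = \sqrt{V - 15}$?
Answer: $- \frac{13 i \sqrt{14}}{86} \approx - 0.5656 i$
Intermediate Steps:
$l{\left(p \right)} = 1$
$T{\left(u,V \right)} = \sqrt{-15 + V}$
$g{\left(O \right)} = \frac{2 O}{-5 + O}$ ($g{\left(O \right)} = \frac{O + O}{O - 5} = \frac{2 O}{-5 + O}$)
$\frac{g{\left(91 \right)}}{T{\left(4,l{\left(3 \right)} \right)}} = \frac{2 \cdot 91 \frac{1}{-5 + 91}}{\sqrt{-15 + 1}} = \frac{2 \cdot 91 \cdot \frac{1}{86}}{\sqrt{-14}} = \frac{2 \cdot 91 \cdot \frac{1}{86}}{i \sqrt{14}} = \frac{91 \left(- \frac{i \sqrt{14}}{14}\right)}{43} = - \frac{13 i \sqrt{14}}{86}$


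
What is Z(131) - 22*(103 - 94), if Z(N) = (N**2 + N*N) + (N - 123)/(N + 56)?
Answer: 6381196/187 ≈ 34124.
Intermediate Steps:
Z(N) = 2*N**2 + (-123 + N)/(56 + N) (Z(N) = (N**2 + N**2) + (-123 + N)/(56 + N) = 2*N**2 + (-123 + N)/(56 + N))
Z(131) - 22*(103 - 94) = (-123 + 131 + 2*131**3 + 112*131**2)/(56 + 131) - 22*(103 - 94) = (-123 + 131 + 2*2248091 + 112*17161)/187 - 22*9 = (-123 + 131 + 4496182 + 1922032)/187 - 1*198 = (1/187)*6418222 - 198 = 6418222/187 - 198 = 6381196/187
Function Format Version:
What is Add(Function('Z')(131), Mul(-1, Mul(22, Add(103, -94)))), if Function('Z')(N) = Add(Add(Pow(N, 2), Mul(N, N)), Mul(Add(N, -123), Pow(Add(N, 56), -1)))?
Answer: Rational(6381196, 187) ≈ 34124.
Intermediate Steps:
Function('Z')(N) = Add(Mul(2, Pow(N, 2)), Mul(Pow(Add(56, N), -1), Add(-123, N))) (Function('Z')(N) = Add(Add(Pow(N, 2), Pow(N, 2)), Mul(Add(-123, N), Pow(Add(56, N), -1))) = Add(Mul(2, Pow(N, 2)), Mul(Pow(Add(56, N), -1), Add(-123, N))))
Add(Function('Z')(131), Mul(-1, Mul(22, Add(103, -94)))) = Add(Mul(Pow(Add(56, 131), -1), Add(-123, 131, Mul(2, Pow(131, 3)), Mul(112, Pow(131, 2)))), Mul(-1, Mul(22, Add(103, -94)))) = Add(Mul(Pow(187, -1), Add(-123, 131, Mul(2, 2248091), Mul(112, 17161))), Mul(-1, Mul(22, 9))) = Add(Mul(Rational(1, 187), Add(-123, 131, 4496182, 1922032)), Mul(-1, 198)) = Add(Mul(Rational(1, 187), 6418222), -198) = Add(Rational(6418222, 187), -198) = Rational(6381196, 187)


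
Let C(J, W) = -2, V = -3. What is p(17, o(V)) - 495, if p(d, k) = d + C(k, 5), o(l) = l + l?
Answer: -480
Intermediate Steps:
o(l) = 2*l
p(d, k) = -2 + d (p(d, k) = d - 2 = -2 + d)
p(17, o(V)) - 495 = (-2 + 17) - 495 = 15 - 495 = -480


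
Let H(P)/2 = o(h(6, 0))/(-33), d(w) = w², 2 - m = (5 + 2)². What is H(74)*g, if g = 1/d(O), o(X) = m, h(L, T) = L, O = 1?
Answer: 94/33 ≈ 2.8485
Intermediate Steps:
m = -47 (m = 2 - (5 + 2)² = 2 - 1*7² = 2 - 1*49 = 2 - 49 = -47)
o(X) = -47
H(P) = 94/33 (H(P) = 2*(-47/(-33)) = 2*(-47*(-1/33)) = 2*(47/33) = 94/33)
g = 1 (g = 1/(1²) = 1/1 = 1)
H(74)*g = (94/33)*1 = 94/33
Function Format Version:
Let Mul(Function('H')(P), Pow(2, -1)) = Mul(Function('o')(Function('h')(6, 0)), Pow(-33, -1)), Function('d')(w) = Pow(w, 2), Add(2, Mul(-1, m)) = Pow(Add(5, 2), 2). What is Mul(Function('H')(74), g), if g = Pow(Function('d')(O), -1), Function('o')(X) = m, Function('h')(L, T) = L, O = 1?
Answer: Rational(94, 33) ≈ 2.8485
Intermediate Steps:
m = -47 (m = Add(2, Mul(-1, Pow(Add(5, 2), 2))) = Add(2, Mul(-1, Pow(7, 2))) = Add(2, Mul(-1, 49)) = Add(2, -49) = -47)
Function('o')(X) = -47
Function('H')(P) = Rational(94, 33) (Function('H')(P) = Mul(2, Mul(-47, Pow(-33, -1))) = Mul(2, Mul(-47, Rational(-1, 33))) = Mul(2, Rational(47, 33)) = Rational(94, 33))
g = 1 (g = Pow(Pow(1, 2), -1) = Pow(1, -1) = 1)
Mul(Function('H')(74), g) = Mul(Rational(94, 33), 1) = Rational(94, 33)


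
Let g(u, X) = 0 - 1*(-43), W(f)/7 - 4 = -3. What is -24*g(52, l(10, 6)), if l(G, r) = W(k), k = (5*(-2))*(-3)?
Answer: -1032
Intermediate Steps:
k = 30 (k = -10*(-3) = 30)
W(f) = 7 (W(f) = 28 + 7*(-3) = 28 - 21 = 7)
l(G, r) = 7
g(u, X) = 43 (g(u, X) = 0 + 43 = 43)
-24*g(52, l(10, 6)) = -24*43 = -1032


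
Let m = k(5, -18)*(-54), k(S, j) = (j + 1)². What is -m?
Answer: 15606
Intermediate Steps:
k(S, j) = (1 + j)²
m = -15606 (m = (1 - 18)²*(-54) = (-17)²*(-54) = 289*(-54) = -15606)
-m = -1*(-15606) = 15606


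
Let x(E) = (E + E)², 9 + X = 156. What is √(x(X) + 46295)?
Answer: √132731 ≈ 364.32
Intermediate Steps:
X = 147 (X = -9 + 156 = 147)
x(E) = 4*E² (x(E) = (2*E)² = 4*E²)
√(x(X) + 46295) = √(4*147² + 46295) = √(4*21609 + 46295) = √(86436 + 46295) = √132731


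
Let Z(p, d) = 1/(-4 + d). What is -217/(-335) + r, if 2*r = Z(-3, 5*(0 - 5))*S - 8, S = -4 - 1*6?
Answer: -30892/9715 ≈ -3.1798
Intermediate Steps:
S = -10 (S = -4 - 6 = -10)
r = -111/29 (r = (-10/(-4 + 5*(0 - 5)) - 8)/2 = (-10/(-4 + 5*(-5)) - 8)/2 = (-10/(-4 - 25) - 8)/2 = (-10/(-29) - 8)/2 = (-1/29*(-10) - 8)/2 = (10/29 - 8)/2 = (1/2)*(-222/29) = -111/29 ≈ -3.8276)
-217/(-335) + r = -217/(-335) - 111/29 = -217*(-1/335) - 111/29 = 217/335 - 111/29 = -30892/9715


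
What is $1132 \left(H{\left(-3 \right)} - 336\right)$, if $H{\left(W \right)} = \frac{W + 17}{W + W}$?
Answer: $- \frac{1148980}{3} \approx -3.8299 \cdot 10^{5}$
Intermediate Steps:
$H{\left(W \right)} = \frac{17 + W}{2 W}$
$1132 \left(H{\left(-3 \right)} - 336\right) = 1132 \left(\frac{17 - 3}{2 \left(-3\right)} - 336\right) = 1132 \left(\frac{1}{2} \left(- \frac{1}{3}\right) 14 - 336\right) = 1132 \left(- \frac{7}{3} - 336\right) = 1132 \left(- \frac{1015}{3}\right) = - \frac{1148980}{3}$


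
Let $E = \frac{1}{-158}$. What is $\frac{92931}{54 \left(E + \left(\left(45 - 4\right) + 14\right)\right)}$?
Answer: $\frac{2447183}{78201} \approx 31.293$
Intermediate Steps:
$E = - \frac{1}{158} \approx -0.0063291$
$\frac{92931}{54 \left(E + \left(\left(45 - 4\right) + 14\right)\right)} = \frac{92931}{54 \left(- \frac{1}{158} + \left(\left(45 - 4\right) + 14\right)\right)} = \frac{92931}{54 \left(- \frac{1}{158} + \left(41 + 14\right)\right)} = \frac{92931}{54 \left(- \frac{1}{158} + 55\right)} = \frac{92931}{54 \cdot \frac{8689}{158}} = \frac{92931}{\frac{234603}{79}} = 92931 \cdot \frac{79}{234603} = \frac{2447183}{78201}$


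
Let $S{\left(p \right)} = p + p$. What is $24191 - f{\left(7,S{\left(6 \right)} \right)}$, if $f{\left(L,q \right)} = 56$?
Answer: $24135$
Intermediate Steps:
$S{\left(p \right)} = 2 p$
$24191 - f{\left(7,S{\left(6 \right)} \right)} = 24191 - 56 = 24135$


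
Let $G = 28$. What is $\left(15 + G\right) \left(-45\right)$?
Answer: $-1935$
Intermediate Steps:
$\left(15 + G\right) \left(-45\right) = \left(15 + 28\right) \left(-45\right) = 43 \left(-45\right) = -1935$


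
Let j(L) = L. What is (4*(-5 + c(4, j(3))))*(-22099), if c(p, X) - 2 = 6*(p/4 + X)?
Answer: -1856316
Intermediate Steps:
c(p, X) = 2 + 6*X + 3*p/2 (c(p, X) = 2 + 6*(p/4 + X) = 2 + 6*(X + p/4) = 2 + (6*X + 3*p/2) = 2 + 6*X + 3*p/2)
(4*(-5 + c(4, j(3))))*(-22099) = (4*(-5 + (2 + 6*3 + (3/2)*4)))*(-22099) = (4*(-5 + (2 + 18 + 6)))*(-22099) = (4*(-5 + 26))*(-22099) = (4*21)*(-22099) = 84*(-22099) = -1856316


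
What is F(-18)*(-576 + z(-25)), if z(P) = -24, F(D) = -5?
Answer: 3000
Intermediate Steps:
F(-18)*(-576 + z(-25)) = -5*(-576 - 24) = -5*(-600) = 3000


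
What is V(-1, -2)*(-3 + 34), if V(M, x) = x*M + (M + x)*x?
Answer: 248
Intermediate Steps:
V(M, x) = M*x + x*(M + x)
V(-1, -2)*(-3 + 34) = (-2*(-2 + 2*(-1)))*(-3 + 34) = -2*(-2 - 2)*31 = -2*(-4)*31 = 8*31 = 248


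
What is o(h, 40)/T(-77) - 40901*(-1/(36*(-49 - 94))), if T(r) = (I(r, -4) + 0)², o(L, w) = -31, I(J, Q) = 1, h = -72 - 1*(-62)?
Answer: -200489/5148 ≈ -38.945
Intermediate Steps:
h = -10 (h = -72 + 62 = -10)
T(r) = 1 (T(r) = (1 + 0)² = 1² = 1)
o(h, 40)/T(-77) - 40901*(-1/(36*(-49 - 94))) = -31/1 - 40901*(-1/(36*(-49 - 94))) = -31*1 - 40901/((-143*(-36))) = -31 - 40901/5148 = -200489/5148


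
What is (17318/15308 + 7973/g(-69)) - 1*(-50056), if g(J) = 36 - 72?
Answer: 6865958423/137772 ≈ 49836.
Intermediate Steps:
g(J) = -36
(17318/15308 + 7973/g(-69)) - 1*(-50056) = (17318/15308 + 7973/(-36)) - 1*(-50056) = (17318*(1/15308) + 7973*(-1/36)) + 50056 = (8659/7654 - 7973/36) + 50056 = -30356809/137772 + 50056 = 6865958423/137772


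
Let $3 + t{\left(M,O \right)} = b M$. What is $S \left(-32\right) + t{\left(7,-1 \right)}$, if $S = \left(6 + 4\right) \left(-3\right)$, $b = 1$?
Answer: $964$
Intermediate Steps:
$S = -30$ ($S = 10 \left(-3\right) = -30$)
$t{\left(M,O \right)} = -3 + M$ ($t{\left(M,O \right)} = -3 + 1 M = -3 + M$)
$S \left(-32\right) + t{\left(7,-1 \right)} = \left(-30\right) \left(-32\right) + \left(-3 + 7\right) = 960 + 4 = 964$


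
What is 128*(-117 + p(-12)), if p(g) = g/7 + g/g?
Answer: -105472/7 ≈ -15067.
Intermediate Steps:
p(g) = 1 + g/7 (p(g) = g*(1/7) + 1 = g/7 + 1 = 1 + g/7)
128*(-117 + p(-12)) = 128*(-117 + (1 + (1/7)*(-12))) = 128*(-117 + (1 - 12/7)) = 128*(-117 - 5/7) = 128*(-824/7) = -105472/7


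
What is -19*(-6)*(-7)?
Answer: -798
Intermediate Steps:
-19*(-6)*(-7) = 114*(-7) = -798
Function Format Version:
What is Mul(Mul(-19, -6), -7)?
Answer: -798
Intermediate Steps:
Mul(Mul(-19, -6), -7) = Mul(114, -7) = -798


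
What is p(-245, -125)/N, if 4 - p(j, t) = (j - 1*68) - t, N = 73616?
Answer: 12/4601 ≈ 0.0026081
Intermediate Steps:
p(j, t) = 72 + t - j (p(j, t) = 4 - ((j - 1*68) - t) = 4 - ((j - 68) - t) = 4 - ((-68 + j) - t) = 4 - (-68 + j - t) = 4 + (68 + t - j) = 72 + t - j)
p(-245, -125)/N = (72 - 125 - 1*(-245))/73616 = (72 - 125 + 245)*(1/73616) = 192*(1/73616) = 12/4601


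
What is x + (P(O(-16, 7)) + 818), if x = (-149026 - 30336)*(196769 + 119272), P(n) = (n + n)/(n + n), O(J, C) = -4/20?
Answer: -56685745023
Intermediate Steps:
O(J, C) = -⅕ (O(J, C) = -4*1/20 = -⅕)
P(n) = 1 (P(n) = (2*n)/((2*n)) = (2*n)*(1/(2*n)) = 1)
x = -56685745842 (x = -179362*316041 = -56685745842)
x + (P(O(-16, 7)) + 818) = -56685745842 + (1 + 818) = -56685745842 + 819 = -56685745023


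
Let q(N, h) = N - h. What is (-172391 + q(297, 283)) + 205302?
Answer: 32925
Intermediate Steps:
(-172391 + q(297, 283)) + 205302 = (-172391 + (297 - 1*283)) + 205302 = (-172391 + (297 - 283)) + 205302 = (-172391 + 14) + 205302 = -172377 + 205302 = 32925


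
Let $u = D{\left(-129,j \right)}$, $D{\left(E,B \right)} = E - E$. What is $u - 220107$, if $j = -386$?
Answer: $-220107$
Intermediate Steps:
$D{\left(E,B \right)} = 0$
$u = 0$
$u - 220107 = 0 - 220107 = -220107$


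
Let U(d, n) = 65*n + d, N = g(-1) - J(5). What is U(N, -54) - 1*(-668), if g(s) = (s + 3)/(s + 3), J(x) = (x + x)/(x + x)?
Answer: -2842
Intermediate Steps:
J(x) = 1 (J(x) = (2*x)/((2*x)) = (2*x)*(1/(2*x)) = 1)
g(s) = 1 (g(s) = (3 + s)/(3 + s) = 1)
N = 0 (N = 1 - 1*1 = 1 - 1 = 0)
U(d, n) = d + 65*n
U(N, -54) - 1*(-668) = (0 + 65*(-54)) - 1*(-668) = (0 - 3510) + 668 = -3510 + 668 = -2842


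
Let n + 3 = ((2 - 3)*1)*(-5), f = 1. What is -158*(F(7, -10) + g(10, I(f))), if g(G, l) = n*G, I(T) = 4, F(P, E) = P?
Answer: -4266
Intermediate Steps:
n = 2 (n = -3 + ((2 - 3)*1)*(-5) = -3 - 1*1*(-5) = -3 - 1*(-5) = -3 + 5 = 2)
g(G, l) = 2*G
-158*(F(7, -10) + g(10, I(f))) = -158*(7 + 2*10) = -158*(7 + 20) = -158*27 = -4266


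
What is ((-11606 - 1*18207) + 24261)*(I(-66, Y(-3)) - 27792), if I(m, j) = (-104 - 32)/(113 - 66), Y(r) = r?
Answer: 7252910720/47 ≈ 1.5432e+8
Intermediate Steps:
I(m, j) = -136/47
((-11606 - 1*18207) + 24261)*(I(-66, Y(-3)) - 27792) = ((-11606 - 1*18207) + 24261)*(-136/47 - 27792) = ((-11606 - 18207) + 24261)*(-1306360/47) = (-29813 + 24261)*(-1306360/47) = -5552*(-1306360/47) = 7252910720/47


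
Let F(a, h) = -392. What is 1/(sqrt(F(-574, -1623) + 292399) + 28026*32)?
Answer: 896832/804307344217 - sqrt(292007)/804307344217 ≈ 1.1144e-6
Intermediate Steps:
1/(sqrt(F(-574, -1623) + 292399) + 28026*32) = 1/(sqrt(-392 + 292399) + 28026*32) = 1/(sqrt(292007) + 896832) = 1/(896832 + sqrt(292007))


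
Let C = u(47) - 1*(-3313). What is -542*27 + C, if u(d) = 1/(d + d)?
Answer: -1064173/94 ≈ -11321.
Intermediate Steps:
u(d) = 1/(2*d)
C = 311423/94 (C = (1/2)/47 - 1*(-3313) = (1/2)*(1/47) + 3313 = 1/94 + 3313 = 311423/94 ≈ 3313.0)
-542*27 + C = -542*27 + 311423/94 = -14634 + 311423/94 = -1064173/94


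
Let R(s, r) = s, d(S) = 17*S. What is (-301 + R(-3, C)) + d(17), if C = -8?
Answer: -15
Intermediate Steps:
(-301 + R(-3, C)) + d(17) = (-301 - 3) + 17*17 = -304 + 289 = -15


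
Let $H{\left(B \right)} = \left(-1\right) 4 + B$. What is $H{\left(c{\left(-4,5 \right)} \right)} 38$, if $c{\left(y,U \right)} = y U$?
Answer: $-912$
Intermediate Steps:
$c{\left(y,U \right)} = U y$
$H{\left(B \right)} = -4 + B$
$H{\left(c{\left(-4,5 \right)} \right)} 38 = \left(-4 + 5 \left(-4\right)\right) 38 = \left(-4 - 20\right) 38 = \left(-24\right) 38 = -912$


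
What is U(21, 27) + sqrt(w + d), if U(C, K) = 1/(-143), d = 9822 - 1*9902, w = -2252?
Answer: -1/143 + 2*I*sqrt(583) ≈ -0.006993 + 48.291*I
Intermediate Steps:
d = -80 (d = 9822 - 9902 = -80)
U(C, K) = -1/143
U(21, 27) + sqrt(w + d) = -1/143 + sqrt(-2252 - 80) = -1/143 + sqrt(-2332) = -1/143 + 2*I*sqrt(583)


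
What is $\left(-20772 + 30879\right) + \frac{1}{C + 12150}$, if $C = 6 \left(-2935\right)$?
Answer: $\frac{55184219}{5460} \approx 10107.0$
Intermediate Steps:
$C = -17610$
$\left(-20772 + 30879\right) + \frac{1}{C + 12150} = \left(-20772 + 30879\right) + \frac{1}{-17610 + 12150} = 10107 + \frac{1}{-5460} = 10107 - \frac{1}{5460} = \frac{55184219}{5460}$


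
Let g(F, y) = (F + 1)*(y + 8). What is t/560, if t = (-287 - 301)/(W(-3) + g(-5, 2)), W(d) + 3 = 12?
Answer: 21/620 ≈ 0.033871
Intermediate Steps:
W(d) = 9 (W(d) = -3 + 12 = 9)
g(F, y) = (1 + F)*(8 + y)
t = 588/31 (t = (-287 - 301)/(9 + (8 + 2 + 8*(-5) - 5*2)) = -588/(9 + (8 + 2 - 40 - 10)) = -588/(9 - 40) = -588/(-31) = -588*(-1/31) = 588/31 ≈ 18.968)
t/560 = (588/31)/560 = (1/560)*(588/31) = 21/620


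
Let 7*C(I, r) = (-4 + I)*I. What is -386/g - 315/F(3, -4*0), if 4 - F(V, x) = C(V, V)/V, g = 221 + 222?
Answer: -988009/12847 ≈ -76.906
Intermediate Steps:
C(I, r) = I*(-4 + I)/7 (C(I, r) = ((-4 + I)*I)/7 = (I*(-4 + I))/7 = I*(-4 + I)/7)
g = 443
F(V, x) = 32/7 - V/7 (F(V, x) = 4 - V*(-4 + V)/7/V = 4 - (-4/7 + V/7) = 4 + (4/7 - V/7) = 32/7 - V/7)
-386/g - 315/F(3, -4*0) = -386/443 - 315/(32/7 - ⅐*3) = -386*1/443 - 315/(32/7 - 3/7) = -386/443 - 315/29/7 = -386/443 - 315*7/29 = -386/443 - 2205/29 = -988009/12847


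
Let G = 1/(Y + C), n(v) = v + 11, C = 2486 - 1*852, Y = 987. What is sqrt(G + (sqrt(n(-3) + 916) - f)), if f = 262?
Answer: sqrt(-1799843321 + 13739282*sqrt(231))/2621 ≈ 15.218*I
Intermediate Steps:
C = 1634 (C = 2486 - 852 = 1634)
n(v) = 11 + v
G = 1/2621 (G = 1/(987 + 1634) = 1/2621 ≈ 0.00038153)
sqrt(G + (sqrt(n(-3) + 916) - f)) = sqrt(1/2621 + (sqrt((11 - 3) + 916) - 1*262)) = sqrt(1/2621 + (sqrt(8 + 916) - 262)) = sqrt(1/2621 + (sqrt(924) - 262)) = sqrt(1/2621 + (2*sqrt(231) - 262)) = sqrt(1/2621 + (-262 + 2*sqrt(231))) = sqrt(-686701/2621 + 2*sqrt(231))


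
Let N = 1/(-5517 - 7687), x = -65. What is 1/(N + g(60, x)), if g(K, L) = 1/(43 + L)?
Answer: -145244/6613 ≈ -21.963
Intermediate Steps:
N = -1/13204 (N = 1/(-13204) = -1/13204 ≈ -7.5735e-5)
1/(N + g(60, x)) = 1/(-1/13204 + 1/(43 - 65)) = 1/(-1/13204 + 1/(-22)) = 1/(-1/13204 - 1/22) = 1/(-6613/145244) = -145244/6613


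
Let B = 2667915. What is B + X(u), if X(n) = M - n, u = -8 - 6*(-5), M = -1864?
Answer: 2666029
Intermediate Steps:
u = 22 (u = -8 + 30 = 22)
X(n) = -1864 - n
B + X(u) = 2667915 + (-1864 - 1*22) = 2667915 + (-1864 - 22) = 2667915 - 1886 = 2666029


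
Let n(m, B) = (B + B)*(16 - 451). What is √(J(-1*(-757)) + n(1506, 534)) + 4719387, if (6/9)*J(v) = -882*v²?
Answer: 4719387 + 3*I*√84289823 ≈ 4.7194e+6 + 27543.0*I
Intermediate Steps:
n(m, B) = -870*B (n(m, B) = (2*B)*(-435) = -870*B)
J(v) = -1323*v² (J(v) = 3*(-882*v²)/2 = -1323*v²)
√(J(-1*(-757)) + n(1506, 534)) + 4719387 = √(-1323*(-1*(-757))² - 870*534) + 4719387 = √(-1323*757² - 464580) + 4719387 = √(-1323*573049 - 464580) + 4719387 = √(-758143827 - 464580) + 4719387 = √(-758608407) + 4719387 = 3*I*√84289823 + 4719387 = 4719387 + 3*I*√84289823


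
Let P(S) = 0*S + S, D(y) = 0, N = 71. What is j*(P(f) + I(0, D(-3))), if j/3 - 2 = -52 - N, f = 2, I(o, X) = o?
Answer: -726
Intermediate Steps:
j = -363 (j = 6 + 3*(-52 - 1*71) = 6 + 3*(-52 - 71) = 6 + 3*(-123) = 6 - 369 = -363)
P(S) = S (P(S) = 0 + S = S)
j*(P(f) + I(0, D(-3))) = -363*(2 + 0) = -363*2 = -726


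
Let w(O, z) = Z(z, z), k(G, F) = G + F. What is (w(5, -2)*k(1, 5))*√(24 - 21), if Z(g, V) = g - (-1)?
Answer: -6*√3 ≈ -10.392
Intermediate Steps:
k(G, F) = F + G
Z(g, V) = 1 + g (Z(g, V) = g - 1*(-1) = g + 1 = 1 + g)
w(O, z) = 1 + z
(w(5, -2)*k(1, 5))*√(24 - 21) = ((1 - 2)*(5 + 1))*√(24 - 21) = (-1*6)*√3 = -6*√3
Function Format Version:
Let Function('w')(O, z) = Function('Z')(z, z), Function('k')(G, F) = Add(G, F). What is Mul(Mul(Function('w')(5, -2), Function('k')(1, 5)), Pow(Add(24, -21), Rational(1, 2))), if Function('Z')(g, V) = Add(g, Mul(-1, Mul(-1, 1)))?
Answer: Mul(-6, Pow(3, Rational(1, 2))) ≈ -10.392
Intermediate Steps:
Function('k')(G, F) = Add(F, G)
Function('Z')(g, V) = Add(1, g) (Function('Z')(g, V) = Add(g, Mul(-1, -1)) = Add(g, 1) = Add(1, g))
Function('w')(O, z) = Add(1, z)
Mul(Mul(Function('w')(5, -2), Function('k')(1, 5)), Pow(Add(24, -21), Rational(1, 2))) = Mul(Mul(Add(1, -2), Add(5, 1)), Pow(Add(24, -21), Rational(1, 2))) = Mul(Mul(-1, 6), Pow(3, Rational(1, 2))) = Mul(-6, Pow(3, Rational(1, 2)))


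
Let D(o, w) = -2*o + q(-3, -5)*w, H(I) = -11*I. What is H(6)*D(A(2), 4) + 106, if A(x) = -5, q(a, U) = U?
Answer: 766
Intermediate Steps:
D(o, w) = -5*w - 2*o (D(o, w) = -2*o - 5*w = -5*w - 2*o)
H(6)*D(A(2), 4) + 106 = (-11*6)*(-5*4 - 2*(-5)) + 106 = -66*(-20 + 10) + 106 = -66*(-10) + 106 = 660 + 106 = 766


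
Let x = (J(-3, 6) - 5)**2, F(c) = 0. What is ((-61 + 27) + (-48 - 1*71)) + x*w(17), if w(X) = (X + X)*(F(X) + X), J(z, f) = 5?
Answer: -153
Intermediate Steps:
w(X) = 2*X**2 (w(X) = (X + X)*(0 + X) = (2*X)*X = 2*X**2)
x = 0 (x = (5 - 5)**2 = 0**2 = 0)
((-61 + 27) + (-48 - 1*71)) + x*w(17) = ((-61 + 27) + (-48 - 1*71)) + 0*(2*17**2) = (-34 + (-48 - 71)) + 0*(2*289) = (-34 - 119) + 0*578 = -153 + 0 = -153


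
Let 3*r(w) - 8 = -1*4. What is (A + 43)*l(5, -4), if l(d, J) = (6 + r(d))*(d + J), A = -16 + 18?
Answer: 330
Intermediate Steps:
A = 2
r(w) = 4/3 (r(w) = 8/3 + (-1*4)/3 = 8/3 + (1/3)*(-4) = 8/3 - 4/3 = 4/3)
l(d, J) = 22*J/3 + 22*d/3 (l(d, J) = (6 + 4/3)*(d + J) = 22*(J + d)/3 = 22*J/3 + 22*d/3)
(A + 43)*l(5, -4) = (2 + 43)*((22/3)*(-4) + (22/3)*5) = 45*(-88/3 + 110/3) = 45*(22/3) = 330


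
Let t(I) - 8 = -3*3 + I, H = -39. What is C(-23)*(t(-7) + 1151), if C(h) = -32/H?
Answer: 12192/13 ≈ 937.85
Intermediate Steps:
t(I) = -1 + I (t(I) = 8 + (-3*3 + I) = 8 + (-9 + I) = -1 + I)
C(h) = 32/39 (C(h) = -32/(-39) = -32*(-1/39) = 32/39)
C(-23)*(t(-7) + 1151) = 32*((-1 - 7) + 1151)/39 = 32*(-8 + 1151)/39 = (32/39)*1143 = 12192/13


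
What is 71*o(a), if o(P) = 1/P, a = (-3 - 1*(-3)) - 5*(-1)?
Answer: 71/5 ≈ 14.200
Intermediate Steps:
a = 5 (a = (-3 + 3) + 5 = 0 + 5 = 5)
71*o(a) = 71/5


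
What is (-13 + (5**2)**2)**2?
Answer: 374544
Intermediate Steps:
(-13 + (5**2)**2)**2 = (-13 + 25**2)**2 = (-13 + 625)**2 = 612**2 = 374544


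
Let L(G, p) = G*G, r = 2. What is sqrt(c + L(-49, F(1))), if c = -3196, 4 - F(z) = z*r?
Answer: I*sqrt(795) ≈ 28.196*I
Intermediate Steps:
F(z) = 4 - 2*z (F(z) = 4 - z*2 = 4 - 2*z)
L(G, p) = G**2
sqrt(c + L(-49, F(1))) = sqrt(-3196 + (-49)**2) = sqrt(-3196 + 2401) = sqrt(-795) = I*sqrt(795)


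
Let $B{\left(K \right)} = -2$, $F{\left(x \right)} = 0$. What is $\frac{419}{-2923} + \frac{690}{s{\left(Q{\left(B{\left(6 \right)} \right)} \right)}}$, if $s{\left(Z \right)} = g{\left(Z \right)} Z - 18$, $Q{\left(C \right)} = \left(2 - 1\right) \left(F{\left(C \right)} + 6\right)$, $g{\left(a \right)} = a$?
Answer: $\frac{334888}{8769} \approx 38.19$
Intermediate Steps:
$Q{\left(C \right)} = 6$ ($Q{\left(C \right)} = \left(2 - 1\right) \left(0 + 6\right) = 1 \cdot 6 = 6$)
$s{\left(Z \right)} = -18 + Z^{2}$ ($s{\left(Z \right)} = Z Z - 18 = Z^{2} - 18 = -18 + Z^{2}$)
$\frac{419}{-2923} + \frac{690}{s{\left(Q{\left(B{\left(6 \right)} \right)} \right)}} = \frac{419}{-2923} + \frac{690}{-18 + 6^{2}} = 419 \left(- \frac{1}{2923}\right) + \frac{690}{-18 + 36} = - \frac{419}{2923} + \frac{690}{18} = - \frac{419}{2923} + 690 \cdot \frac{1}{18} = - \frac{419}{2923} + \frac{115}{3} = \frac{334888}{8769}$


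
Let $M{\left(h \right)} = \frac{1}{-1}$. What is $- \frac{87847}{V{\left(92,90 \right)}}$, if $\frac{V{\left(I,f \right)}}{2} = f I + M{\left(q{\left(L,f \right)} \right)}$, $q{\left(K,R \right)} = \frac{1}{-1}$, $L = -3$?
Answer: $- \frac{87847}{16558} \approx -5.3054$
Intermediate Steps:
$q{\left(K,R \right)} = -1$
$M{\left(h \right)} = -1$
$V{\left(I,f \right)} = -2 + 2 I f$ ($V{\left(I,f \right)} = 2 \left(f I - 1\right) = 2 \left(I f - 1\right) = 2 \left(-1 + I f\right) = -2 + 2 I f$)
$- \frac{87847}{V{\left(92,90 \right)}} = - \frac{87847}{-2 + 2 \cdot 92 \cdot 90} = - \frac{87847}{-2 + 16560} = - \frac{87847}{16558}$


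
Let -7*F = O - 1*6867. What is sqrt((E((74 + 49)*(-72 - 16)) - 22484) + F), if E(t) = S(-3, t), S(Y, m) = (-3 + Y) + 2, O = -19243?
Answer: I*sqrt(18758) ≈ 136.96*I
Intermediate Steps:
S(Y, m) = -1 + Y
E(t) = -4 (E(t) = -1 - 3 = -4)
F = 3730 (F = -(-19243 - 1*6867)/7 = -(-19243 - 6867)/7 = -1/7*(-26110) = 3730)
sqrt((E((74 + 49)*(-72 - 16)) - 22484) + F) = sqrt((-4 - 22484) + 3730) = sqrt(-22488 + 3730) = sqrt(-18758) = I*sqrt(18758)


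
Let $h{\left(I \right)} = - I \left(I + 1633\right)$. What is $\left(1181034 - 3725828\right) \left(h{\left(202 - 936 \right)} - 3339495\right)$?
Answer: $6819103801426$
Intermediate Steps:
$h{\left(I \right)} = - I \left(1633 + I\right)$
$\left(1181034 - 3725828\right) \left(h{\left(202 - 936 \right)} - 3339495\right) = \left(1181034 - 3725828\right) \left(- \left(202 - 936\right) \left(1633 + \left(202 - 936\right)\right) - 3339495\right) = - 2544794 \left(\left(-1\right) \left(-734\right) \left(1633 - 734\right) - 3339495\right) = - 2544794 \left(\left(-1\right) \left(-734\right) 899 - 3339495\right) = - 2544794 \left(659866 - 3339495\right) = \left(-2544794\right) \left(-2679629\right) = 6819103801426$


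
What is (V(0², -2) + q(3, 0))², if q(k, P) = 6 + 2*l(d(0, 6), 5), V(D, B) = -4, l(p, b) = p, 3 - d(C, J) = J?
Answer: 16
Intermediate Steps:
d(C, J) = 3 - J
q(k, P) = 0 (q(k, P) = 6 + 2*(3 - 1*6) = 6 + 2*(3 - 6) = 6 + 2*(-3) = 6 - 6 = 0)
(V(0², -2) + q(3, 0))² = (-4 + 0)² = (-4)² = 16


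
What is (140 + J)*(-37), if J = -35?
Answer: -3885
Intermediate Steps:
(140 + J)*(-37) = (140 - 35)*(-37) = 105*(-37) = -3885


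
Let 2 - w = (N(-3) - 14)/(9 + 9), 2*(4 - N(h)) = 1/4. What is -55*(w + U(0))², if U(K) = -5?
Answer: -83655/256 ≈ -326.78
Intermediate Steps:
N(h) = 31/8 (N(h) = 4 - ½/4 = 4 - ½*¼ = 4 - ⅛ = 31/8)
w = 41/16 (w = 2 - (31/8 - 14)/(9 + 9) = 2 - (-81)/(8*18) = 2 - 1*(-9/16) = 2 + 9/16 = 41/16 ≈ 2.5625)
-55*(w + U(0))² = -55*(41/16 - 5)² = -55*(-39/16)² = -55*1521/256 = -83655/256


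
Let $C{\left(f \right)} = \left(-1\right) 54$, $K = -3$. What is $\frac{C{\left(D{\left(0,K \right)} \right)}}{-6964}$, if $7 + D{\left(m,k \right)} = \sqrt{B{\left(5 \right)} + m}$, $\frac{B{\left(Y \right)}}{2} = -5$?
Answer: $\frac{27}{3482} \approx 0.0077542$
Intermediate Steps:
$B{\left(Y \right)} = -10$ ($B{\left(Y \right)} = 2 \left(-5\right) = -10$)
$D{\left(m,k \right)} = -7 + \sqrt{-10 + m}$
$C{\left(f \right)} = -54$
$\frac{C{\left(D{\left(0,K \right)} \right)}}{-6964} = - \frac{54}{-6964} = \left(-54\right) \left(- \frac{1}{6964}\right) = \frac{27}{3482}$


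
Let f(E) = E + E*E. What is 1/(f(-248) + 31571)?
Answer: 1/92827 ≈ 1.0773e-5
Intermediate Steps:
f(E) = E + E²
1/(f(-248) + 31571) = 1/(-248*(1 - 248) + 31571) = 1/(-248*(-247) + 31571) = 1/(61256 + 31571) = 1/92827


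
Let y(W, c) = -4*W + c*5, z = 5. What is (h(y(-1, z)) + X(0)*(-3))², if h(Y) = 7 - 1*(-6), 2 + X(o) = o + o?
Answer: 361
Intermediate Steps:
X(o) = -2 + 2*o (X(o) = -2 + (o + o) = -2 + 2*o)
y(W, c) = -4*W + 5*c
h(Y) = 13 (h(Y) = 7 + 6 = 13)
(h(y(-1, z)) + X(0)*(-3))² = (13 + (-2 + 2*0)*(-3))² = (13 + (-2 + 0)*(-3))² = (13 - 2*(-3))² = (13 + 6)² = 19² = 361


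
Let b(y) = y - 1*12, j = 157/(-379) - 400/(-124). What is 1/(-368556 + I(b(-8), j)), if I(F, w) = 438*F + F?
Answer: -1/377336 ≈ -2.6502e-6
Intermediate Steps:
j = 33033/11749 (j = 157*(-1/379) - 400*(-1/124) = -157/379 + 100/31 = 33033/11749 ≈ 2.8116)
b(y) = -12 + y (b(y) = y - 12 = -12 + y)
I(F, w) = 439*F
1/(-368556 + I(b(-8), j)) = 1/(-368556 + 439*(-12 - 8)) = 1/(-368556 + 439*(-20)) = 1/(-368556 - 8780) = 1/(-377336) = -1/377336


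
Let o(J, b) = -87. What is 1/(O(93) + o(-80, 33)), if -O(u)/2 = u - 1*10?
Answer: -1/253 ≈ -0.0039526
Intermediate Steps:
O(u) = 20 - 2*u (O(u) = -2*(u - 1*10) = -2*(u - 10) = -2*(-10 + u) = 20 - 2*u)
1/(O(93) + o(-80, 33)) = 1/((20 - 2*93) - 87) = 1/((20 - 186) - 87) = 1/(-166 - 87) = 1/(-253) = -1/253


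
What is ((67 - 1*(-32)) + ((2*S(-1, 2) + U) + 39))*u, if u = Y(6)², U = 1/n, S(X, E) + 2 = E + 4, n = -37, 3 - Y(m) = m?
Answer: 48609/37 ≈ 1313.8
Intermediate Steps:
Y(m) = 3 - m
S(X, E) = 2 + E (S(X, E) = -2 + (E + 4) = -2 + (4 + E) = 2 + E)
U = -1/37 (U = 1/(-37) = -1/37 ≈ -0.027027)
u = 9 (u = (3 - 1*6)² = (3 - 6)² = (-3)² = 9)
((67 - 1*(-32)) + ((2*S(-1, 2) + U) + 39))*u = ((67 - 1*(-32)) + ((2*(2 + 2) - 1/37) + 39))*9 = ((67 + 32) + ((2*4 - 1/37) + 39))*9 = (99 + ((8 - 1/37) + 39))*9 = (99 + (295/37 + 39))*9 = (99 + 1738/37)*9 = (5401/37)*9 = 48609/37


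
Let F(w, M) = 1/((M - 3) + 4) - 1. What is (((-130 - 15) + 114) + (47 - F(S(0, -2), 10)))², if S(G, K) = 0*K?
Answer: 34596/121 ≈ 285.92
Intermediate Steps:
S(G, K) = 0
F(w, M) = -1 + 1/(1 + M) (F(w, M) = 1/((-3 + M) + 4) - 1 = 1/(1 + M) - 1 = -1 + 1/(1 + M))
(((-130 - 15) + 114) + (47 - F(S(0, -2), 10)))² = (((-130 - 15) + 114) + (47 - (-1)*10/(1 + 10)))² = ((-145 + 114) + (47 - (-1)*10/11))² = (-31 + (47 - (-1)*10/11))² = (-31 + (47 - 1*(-10/11)))² = (-31 + (47 + 10/11))² = (-31 + 527/11)² = (186/11)² = 34596/121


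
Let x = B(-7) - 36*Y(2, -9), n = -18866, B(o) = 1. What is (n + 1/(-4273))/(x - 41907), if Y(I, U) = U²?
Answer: 80614419/191524406 ≈ 0.42091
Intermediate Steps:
x = -2915 (x = 1 - 36*(-9)² = 1 - 36*81 = 1 - 2916 = -2915)
(n + 1/(-4273))/(x - 41907) = (-18866 + 1/(-4273))/(-2915 - 41907) = (-18866 - 1/4273)/(-44822) = -80614419/4273*(-1/44822) = 80614419/191524406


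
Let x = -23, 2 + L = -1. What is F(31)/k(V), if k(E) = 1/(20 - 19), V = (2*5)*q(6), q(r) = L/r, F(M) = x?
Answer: -23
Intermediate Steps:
L = -3 (L = -2 - 1 = -3)
F(M) = -23
q(r) = -3/r
V = -5 (V = (2*5)*(-3/6) = 10*(-3*⅙) = 10*(-½) = -5)
k(E) = 1 (k(E) = 1/1 = 1)
F(31)/k(V) = -23/1 = -23*1 = -23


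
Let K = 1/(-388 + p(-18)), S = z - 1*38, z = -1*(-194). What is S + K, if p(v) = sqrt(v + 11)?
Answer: 23485568/150551 - I*sqrt(7)/150551 ≈ 156.0 - 1.7574e-5*I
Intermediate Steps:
z = 194
p(v) = sqrt(11 + v)
S = 156 (S = 194 - 1*38 = 194 - 38 = 156)
K = 1/(-388 + I*sqrt(7)) (K = 1/(-388 + sqrt(11 - 18)) = 1/(-388 + sqrt(-7)) = 1/(-388 + I*sqrt(7)) ≈ -0.0025772 - 1.757e-5*I)
S + K = 156 + (-388/150551 - I*sqrt(7)/150551) = 23485568/150551 - I*sqrt(7)/150551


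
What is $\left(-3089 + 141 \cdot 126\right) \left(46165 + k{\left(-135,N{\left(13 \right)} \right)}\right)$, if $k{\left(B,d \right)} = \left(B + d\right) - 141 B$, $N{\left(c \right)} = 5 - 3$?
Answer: $954988359$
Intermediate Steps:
$N{\left(c \right)} = 2$ ($N{\left(c \right)} = 5 - 3 = 2$)
$k{\left(B,d \right)} = d - 140 B$
$\left(-3089 + 141 \cdot 126\right) \left(46165 + k{\left(-135,N{\left(13 \right)} \right)}\right) = \left(-3089 + 141 \cdot 126\right) \left(46165 + \left(2 - -18900\right)\right) = \left(-3089 + 17766\right) \left(46165 + \left(2 + 18900\right)\right) = 14677 \left(46165 + 18902\right) = 14677 \cdot 65067 = 954988359$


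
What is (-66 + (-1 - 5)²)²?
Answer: 900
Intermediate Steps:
(-66 + (-1 - 5)²)² = (-66 + (-6)²)² = (-66 + 36)² = (-30)² = 900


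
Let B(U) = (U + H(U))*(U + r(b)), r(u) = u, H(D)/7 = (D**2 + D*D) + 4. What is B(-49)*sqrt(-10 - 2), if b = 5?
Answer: -2956184*I*sqrt(3) ≈ -5.1203e+6*I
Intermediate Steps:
H(D) = 28 + 14*D**2 (H(D) = 7*((D**2 + D*D) + 4) = 7*((D**2 + D**2) + 4) = 7*(2*D**2 + 4) = 7*(4 + 2*D**2) = 28 + 14*D**2)
B(U) = (5 + U)*(28 + U + 14*U**2) (B(U) = (U + (28 + 14*U**2))*(U + 5) = (28 + U + 14*U**2)*(5 + U) = (5 + U)*(28 + U + 14*U**2))
B(-49)*sqrt(-10 - 2) = (140 + 14*(-49)**3 + 33*(-49) + 71*(-49)**2)*sqrt(-10 - 2) = (140 + 14*(-117649) - 1617 + 71*2401)*sqrt(-12) = (140 - 1647086 - 1617 + 170471)*(2*I*sqrt(3)) = -2956184*I*sqrt(3)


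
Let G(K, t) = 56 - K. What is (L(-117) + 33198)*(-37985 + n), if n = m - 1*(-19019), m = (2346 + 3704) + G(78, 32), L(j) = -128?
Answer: -427859660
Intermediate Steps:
m = 6028 (m = (2346 + 3704) + (56 - 1*78) = 6050 + (56 - 78) = 6050 - 22 = 6028)
n = 25047 (n = 6028 - 1*(-19019) = 6028 + 19019 = 25047)
(L(-117) + 33198)*(-37985 + n) = (-128 + 33198)*(-37985 + 25047) = 33070*(-12938) = -427859660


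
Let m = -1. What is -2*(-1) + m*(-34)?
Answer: 36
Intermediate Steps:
-2*(-1) + m*(-34) = -2*(-1) - 1*(-34) = 2 + 34 = 36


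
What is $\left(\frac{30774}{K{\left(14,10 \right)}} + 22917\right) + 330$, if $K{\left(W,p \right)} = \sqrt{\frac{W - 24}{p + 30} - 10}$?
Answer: $23247 - \frac{61548 i \sqrt{41}}{41} \approx 23247.0 - 9612.2 i$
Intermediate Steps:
$K{\left(W,p \right)} = \sqrt{-10 + \frac{-24 + W}{30 + p}}$ ($K{\left(W,p \right)} = \sqrt{\frac{-24 + W}{30 + p} - 10} = \sqrt{-10 + \frac{-24 + W}{30 + p}}$)
$\left(\frac{30774}{K{\left(14,10 \right)}} + 22917\right) + 330 = \left(\frac{30774}{\sqrt{\frac{-324 + 14 - 100}{30 + 10}}} + 22917\right) + 330 = \left(\frac{30774}{\sqrt{\frac{-324 + 14 - 100}{40}}} + 22917\right) + 330 = \left(\frac{30774}{\sqrt{\frac{1}{40} \left(-410\right)}} + 22917\right) + 330 = \left(\frac{30774}{\sqrt{- \frac{41}{4}}} + 22917\right) + 330 = \left(\frac{30774}{\frac{1}{2} i \sqrt{41}} + 22917\right) + 330 = \left(30774 \left(- \frac{2 i \sqrt{41}}{41}\right) + 22917\right) + 330 = \left(- \frac{61548 i \sqrt{41}}{41} + 22917\right) + 330 = \left(22917 - \frac{61548 i \sqrt{41}}{41}\right) + 330 = 23247 - \frac{61548 i \sqrt{41}}{41}$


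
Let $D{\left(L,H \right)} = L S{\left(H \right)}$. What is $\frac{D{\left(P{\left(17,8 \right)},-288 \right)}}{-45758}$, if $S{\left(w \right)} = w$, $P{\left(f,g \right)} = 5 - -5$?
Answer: $\frac{1440}{22879} \approx 0.06294$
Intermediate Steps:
$P{\left(f,g \right)} = 10$ ($P{\left(f,g \right)} = 5 + 5 = 10$)
$D{\left(L,H \right)} = H L$ ($D{\left(L,H \right)} = L H = H L$)
$\frac{D{\left(P{\left(17,8 \right)},-288 \right)}}{-45758} = \frac{\left(-288\right) 10}{-45758} = \left(-2880\right) \left(- \frac{1}{45758}\right) = \frac{1440}{22879}$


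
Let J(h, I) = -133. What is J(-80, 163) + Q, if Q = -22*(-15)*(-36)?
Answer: -12013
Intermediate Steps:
Q = -11880 (Q = 330*(-36) = -11880)
J(-80, 163) + Q = -133 - 11880 = -12013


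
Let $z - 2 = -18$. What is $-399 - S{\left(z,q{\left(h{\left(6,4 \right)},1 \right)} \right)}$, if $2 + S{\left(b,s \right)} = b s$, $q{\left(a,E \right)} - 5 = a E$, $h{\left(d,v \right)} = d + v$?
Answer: $-157$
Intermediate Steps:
$q{\left(a,E \right)} = 5 + E a$ ($q{\left(a,E \right)} = 5 + a E = 5 + E a$)
$z = -16$ ($z = 2 - 18 = -16$)
$S{\left(b,s \right)} = -2 + b s$
$-399 - S{\left(z,q{\left(h{\left(6,4 \right)},1 \right)} \right)} = -399 - \left(-2 - 16 \left(5 + 1 \left(6 + 4\right)\right)\right) = -399 - \left(-2 - 16 \left(5 + 1 \cdot 10\right)\right) = -399 - \left(-2 - 16 \left(5 + 10\right)\right) = -399 - \left(-2 - 240\right) = -399 - -242 = -399 + 242 = -157$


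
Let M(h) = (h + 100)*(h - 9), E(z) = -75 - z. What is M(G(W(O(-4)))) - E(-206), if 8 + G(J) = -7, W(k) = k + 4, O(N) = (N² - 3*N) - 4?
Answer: -2171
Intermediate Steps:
O(N) = -4 + N² - 3*N
W(k) = 4 + k
G(J) = -15 (G(J) = -8 - 7 = -15)
M(h) = (-9 + h)*(100 + h) (M(h) = (100 + h)*(-9 + h) = (-9 + h)*(100 + h))
M(G(W(O(-4)))) - E(-206) = (-900 + (-15)² + 91*(-15)) - (-75 - 1*(-206)) = (-900 + 225 - 1365) - (-75 + 206) = -2040 - 1*131 = -2040 - 131 = -2171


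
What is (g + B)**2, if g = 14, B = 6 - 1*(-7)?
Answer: 729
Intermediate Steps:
B = 13 (B = 6 + 7 = 13)
(g + B)**2 = (14 + 13)**2 = 27**2 = 729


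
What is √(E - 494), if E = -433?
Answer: 3*I*√103 ≈ 30.447*I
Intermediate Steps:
√(E - 494) = √(-433 - 494) = √(-927) = 3*I*√103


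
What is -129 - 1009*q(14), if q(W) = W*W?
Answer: -197893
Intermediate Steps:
q(W) = W²
-129 - 1009*q(14) = -129 - 1009*14² = -129 - 1009*196 = -129 - 197764 = -197893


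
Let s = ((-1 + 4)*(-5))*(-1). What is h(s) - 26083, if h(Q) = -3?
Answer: -26086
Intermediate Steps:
s = 15 (s = (3*(-5))*(-1) = -15*(-1) = 15)
h(s) - 26083 = -3 - 26083 = -26086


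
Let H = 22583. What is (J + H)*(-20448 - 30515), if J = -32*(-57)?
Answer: -1243853941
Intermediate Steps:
J = 1824
(J + H)*(-20448 - 30515) = (1824 + 22583)*(-20448 - 30515) = 24407*(-50963) = -1243853941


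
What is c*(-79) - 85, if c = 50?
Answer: -4035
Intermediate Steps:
c*(-79) - 85 = 50*(-79) - 85 = -3950 - 85 = -4035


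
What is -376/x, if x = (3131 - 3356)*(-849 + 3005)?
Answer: 94/121275 ≈ 0.00077510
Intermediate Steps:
x = -485100 (x = -225*2156 = -485100)
-376/x = -376/(-485100) = -376*(-1/485100) = 94/121275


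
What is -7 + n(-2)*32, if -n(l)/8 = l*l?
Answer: -1031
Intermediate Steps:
n(l) = -8*l² (n(l) = -8*l*l = -8*l²)
-7 + n(-2)*32 = -7 - 8*(-2)²*32 = -7 - 8*4*32 = -7 - 32*32 = -7 - 1024 = -1031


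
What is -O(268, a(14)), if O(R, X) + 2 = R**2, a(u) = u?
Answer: -71822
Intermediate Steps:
O(R, X) = -2 + R**2
-O(268, a(14)) = -(-2 + 268**2) = -(-2 + 71824) = -1*71822 = -71822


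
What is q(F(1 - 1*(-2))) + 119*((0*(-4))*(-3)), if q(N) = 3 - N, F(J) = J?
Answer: 0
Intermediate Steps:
q(F(1 - 1*(-2))) + 119*((0*(-4))*(-3)) = (3 - (1 - 1*(-2))) + 119*((0*(-4))*(-3)) = (3 - (1 + 2)) + 119*(0*(-3)) = (3 - 1*3) + 119*0 = (3 - 3) + 0 = 0 + 0 = 0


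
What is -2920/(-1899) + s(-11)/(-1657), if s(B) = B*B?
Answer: 4608661/3146643 ≈ 1.4646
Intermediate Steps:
s(B) = B²
-2920/(-1899) + s(-11)/(-1657) = -2920/(-1899) + (-11)²/(-1657) = -2920*(-1/1899) + 121*(-1/1657) = 2920/1899 - 121/1657 = 4608661/3146643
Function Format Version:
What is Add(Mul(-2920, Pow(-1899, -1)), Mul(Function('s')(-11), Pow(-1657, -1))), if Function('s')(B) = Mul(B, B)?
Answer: Rational(4608661, 3146643) ≈ 1.4646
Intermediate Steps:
Function('s')(B) = Pow(B, 2)
Add(Mul(-2920, Pow(-1899, -1)), Mul(Function('s')(-11), Pow(-1657, -1))) = Add(Mul(-2920, Pow(-1899, -1)), Mul(Pow(-11, 2), Pow(-1657, -1))) = Add(Mul(-2920, Rational(-1, 1899)), Mul(121, Rational(-1, 1657))) = Add(Rational(2920, 1899), Rational(-121, 1657)) = Rational(4608661, 3146643)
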